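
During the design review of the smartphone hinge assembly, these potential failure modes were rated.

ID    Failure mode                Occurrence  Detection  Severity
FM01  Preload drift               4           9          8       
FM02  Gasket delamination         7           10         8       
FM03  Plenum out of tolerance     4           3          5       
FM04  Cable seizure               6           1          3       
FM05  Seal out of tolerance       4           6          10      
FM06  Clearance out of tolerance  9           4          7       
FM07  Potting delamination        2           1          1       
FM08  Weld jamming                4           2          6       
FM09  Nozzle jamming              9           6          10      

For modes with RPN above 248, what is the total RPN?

RPN = Severity × Occurrence × Detection:
  FM01: 8 × 4 × 9 = 288
  FM02: 8 × 7 × 10 = 560
  FM03: 5 × 4 × 3 = 60
  FM04: 3 × 6 × 1 = 18
  FM05: 10 × 4 × 6 = 240
  FM06: 7 × 9 × 4 = 252
  FM07: 1 × 2 × 1 = 2
  FM08: 6 × 4 × 2 = 48
  FM09: 10 × 9 × 6 = 540
RPN > 248: FM01 (288), FM02 (560), FM06 (252), FM09 (540).
Sum: 288 + 560 + 252 + 540 = 1640.

1640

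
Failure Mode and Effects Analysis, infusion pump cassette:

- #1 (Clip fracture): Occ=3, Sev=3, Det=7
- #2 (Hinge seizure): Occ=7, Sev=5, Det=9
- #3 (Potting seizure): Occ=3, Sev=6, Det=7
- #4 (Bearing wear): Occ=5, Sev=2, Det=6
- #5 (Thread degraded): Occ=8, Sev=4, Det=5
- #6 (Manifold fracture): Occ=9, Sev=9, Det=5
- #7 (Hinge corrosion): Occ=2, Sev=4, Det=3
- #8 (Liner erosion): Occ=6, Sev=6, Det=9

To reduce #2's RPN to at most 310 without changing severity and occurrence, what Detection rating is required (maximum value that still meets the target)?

#2: S=5, O=7, D=9 → current RPN = 315.
Fixed product = 35. Need 35 × D ≤ 310, so D ≤ 310/35 = 8.86.
Maximum integer Detection rating = 8 (gives RPN 280; D=9 would give 315 > 310).

8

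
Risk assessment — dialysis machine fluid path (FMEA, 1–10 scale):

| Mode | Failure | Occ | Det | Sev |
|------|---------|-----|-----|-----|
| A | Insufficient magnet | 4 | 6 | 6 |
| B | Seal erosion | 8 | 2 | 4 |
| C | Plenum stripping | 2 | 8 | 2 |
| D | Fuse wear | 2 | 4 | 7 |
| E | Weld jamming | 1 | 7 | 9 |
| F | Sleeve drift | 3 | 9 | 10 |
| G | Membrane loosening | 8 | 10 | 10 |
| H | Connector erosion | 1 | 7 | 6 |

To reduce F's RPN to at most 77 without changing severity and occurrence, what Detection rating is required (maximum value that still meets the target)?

F: S=10, O=3, D=9 → current RPN = 270.
Fixed product = 30. Need 30 × D ≤ 77, so D ≤ 77/30 = 2.57.
Maximum integer Detection rating = 2 (gives RPN 60; D=3 would give 90 > 77).

2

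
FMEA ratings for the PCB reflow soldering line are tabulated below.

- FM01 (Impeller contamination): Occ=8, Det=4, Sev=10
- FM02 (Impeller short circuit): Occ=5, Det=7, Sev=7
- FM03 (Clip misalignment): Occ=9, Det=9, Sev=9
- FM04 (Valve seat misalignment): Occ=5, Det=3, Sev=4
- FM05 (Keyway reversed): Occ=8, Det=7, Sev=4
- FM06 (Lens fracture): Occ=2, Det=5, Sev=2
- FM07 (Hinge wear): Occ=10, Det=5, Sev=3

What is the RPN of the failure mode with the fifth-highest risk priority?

RPN = Severity × Occurrence × Detection:
  FM01: 10 × 8 × 4 = 320
  FM02: 7 × 5 × 7 = 245
  FM03: 9 × 9 × 9 = 729
  FM04: 4 × 5 × 3 = 60
  FM05: 4 × 8 × 7 = 224
  FM06: 2 × 2 × 5 = 20
  FM07: 3 × 10 × 5 = 150
Sorted descending: 729, 320, 245, 224, 150, 60, 20.
The fifth-highest RPN is 150 (FM07).

150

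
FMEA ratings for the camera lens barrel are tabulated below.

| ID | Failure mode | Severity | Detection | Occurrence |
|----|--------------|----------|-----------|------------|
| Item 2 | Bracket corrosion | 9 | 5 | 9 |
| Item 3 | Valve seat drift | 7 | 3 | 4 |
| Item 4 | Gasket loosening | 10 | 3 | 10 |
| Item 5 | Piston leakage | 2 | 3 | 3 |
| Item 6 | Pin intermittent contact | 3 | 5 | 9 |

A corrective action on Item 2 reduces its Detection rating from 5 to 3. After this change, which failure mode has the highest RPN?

RPN = Severity × Occurrence × Detection:
  Item 2: 9 × 9 × 5 = 405
  Item 3: 7 × 4 × 3 = 84
  Item 4: 10 × 10 × 3 = 300
  Item 5: 2 × 3 × 3 = 18
  Item 6: 3 × 9 × 5 = 135
After action: Item 2 → 9 × 9 × 3 = 243.
Revised RPNs: Item 4=300, Item 2=243, Item 6=135, Item 3=84, Item 5=18.
Highest is now Item 4 (300).

Item 4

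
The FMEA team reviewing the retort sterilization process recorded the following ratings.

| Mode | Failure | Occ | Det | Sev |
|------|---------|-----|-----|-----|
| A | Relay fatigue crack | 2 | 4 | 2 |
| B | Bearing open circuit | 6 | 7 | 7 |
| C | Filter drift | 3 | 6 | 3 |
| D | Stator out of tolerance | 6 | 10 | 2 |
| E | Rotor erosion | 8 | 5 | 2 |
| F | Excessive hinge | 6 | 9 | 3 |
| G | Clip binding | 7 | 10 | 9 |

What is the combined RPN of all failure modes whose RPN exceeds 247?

924

RPN = Severity × Occurrence × Detection:
  A: 2 × 2 × 4 = 16
  B: 7 × 6 × 7 = 294
  C: 3 × 3 × 6 = 54
  D: 2 × 6 × 10 = 120
  E: 2 × 8 × 5 = 80
  F: 3 × 6 × 9 = 162
  G: 9 × 7 × 10 = 630
RPN > 247: B (294), G (630).
Sum: 294 + 630 = 924.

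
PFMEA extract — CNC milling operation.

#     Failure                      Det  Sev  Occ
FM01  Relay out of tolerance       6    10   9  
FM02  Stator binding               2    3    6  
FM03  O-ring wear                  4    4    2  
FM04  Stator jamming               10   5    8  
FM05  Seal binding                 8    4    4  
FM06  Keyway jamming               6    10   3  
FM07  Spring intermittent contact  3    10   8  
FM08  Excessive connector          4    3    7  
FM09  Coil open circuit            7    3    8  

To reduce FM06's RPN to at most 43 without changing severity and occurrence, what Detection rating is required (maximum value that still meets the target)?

FM06: S=10, O=3, D=6 → current RPN = 180.
Fixed product = 30. Need 30 × D ≤ 43, so D ≤ 43/30 = 1.43.
Maximum integer Detection rating = 1 (gives RPN 30; D=2 would give 60 > 43).

1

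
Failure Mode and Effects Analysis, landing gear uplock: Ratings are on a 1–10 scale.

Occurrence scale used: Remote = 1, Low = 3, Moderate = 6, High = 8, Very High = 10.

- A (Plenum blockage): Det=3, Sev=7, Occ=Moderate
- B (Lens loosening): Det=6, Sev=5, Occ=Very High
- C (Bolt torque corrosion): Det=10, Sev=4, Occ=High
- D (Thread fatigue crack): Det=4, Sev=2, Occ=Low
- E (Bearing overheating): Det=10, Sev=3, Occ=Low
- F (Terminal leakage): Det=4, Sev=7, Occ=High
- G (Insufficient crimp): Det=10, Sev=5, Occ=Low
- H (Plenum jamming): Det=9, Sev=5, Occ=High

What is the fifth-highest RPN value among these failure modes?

RPN = Severity × Occurrence × Detection:
  A: 7 × 6 × 3 = 126
  B: 5 × 10 × 6 = 300
  C: 4 × 8 × 10 = 320
  D: 2 × 3 × 4 = 24
  E: 3 × 3 × 10 = 90
  F: 7 × 8 × 4 = 224
  G: 5 × 3 × 10 = 150
  H: 5 × 8 × 9 = 360
Sorted descending: 360, 320, 300, 224, 150, 126, 90, 24.
The fifth-highest RPN is 150 (G).

150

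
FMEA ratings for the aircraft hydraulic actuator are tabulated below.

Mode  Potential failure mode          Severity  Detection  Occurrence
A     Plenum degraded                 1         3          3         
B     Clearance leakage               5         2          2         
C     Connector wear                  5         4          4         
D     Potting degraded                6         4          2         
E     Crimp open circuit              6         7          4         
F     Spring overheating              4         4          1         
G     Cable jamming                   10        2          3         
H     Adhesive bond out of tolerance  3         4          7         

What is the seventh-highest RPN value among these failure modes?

RPN = Severity × Occurrence × Detection:
  A: 1 × 3 × 3 = 9
  B: 5 × 2 × 2 = 20
  C: 5 × 4 × 4 = 80
  D: 6 × 2 × 4 = 48
  E: 6 × 4 × 7 = 168
  F: 4 × 1 × 4 = 16
  G: 10 × 3 × 2 = 60
  H: 3 × 7 × 4 = 84
Sorted descending: 168, 84, 80, 60, 48, 20, 16, 9.
The seventh-highest RPN is 16 (F).

16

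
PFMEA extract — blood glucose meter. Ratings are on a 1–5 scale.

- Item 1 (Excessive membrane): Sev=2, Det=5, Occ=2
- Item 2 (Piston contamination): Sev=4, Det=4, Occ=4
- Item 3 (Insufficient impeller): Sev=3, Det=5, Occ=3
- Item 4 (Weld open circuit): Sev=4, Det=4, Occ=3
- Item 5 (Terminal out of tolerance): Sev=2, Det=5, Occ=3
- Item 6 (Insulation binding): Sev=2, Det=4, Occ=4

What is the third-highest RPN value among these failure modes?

RPN = Severity × Occurrence × Detection:
  Item 1: 2 × 2 × 5 = 20
  Item 2: 4 × 4 × 4 = 64
  Item 3: 3 × 3 × 5 = 45
  Item 4: 4 × 3 × 4 = 48
  Item 5: 2 × 3 × 5 = 30
  Item 6: 2 × 4 × 4 = 32
Sorted descending: 64, 48, 45, 32, 30, 20.
The third-highest RPN is 45 (Item 3).

45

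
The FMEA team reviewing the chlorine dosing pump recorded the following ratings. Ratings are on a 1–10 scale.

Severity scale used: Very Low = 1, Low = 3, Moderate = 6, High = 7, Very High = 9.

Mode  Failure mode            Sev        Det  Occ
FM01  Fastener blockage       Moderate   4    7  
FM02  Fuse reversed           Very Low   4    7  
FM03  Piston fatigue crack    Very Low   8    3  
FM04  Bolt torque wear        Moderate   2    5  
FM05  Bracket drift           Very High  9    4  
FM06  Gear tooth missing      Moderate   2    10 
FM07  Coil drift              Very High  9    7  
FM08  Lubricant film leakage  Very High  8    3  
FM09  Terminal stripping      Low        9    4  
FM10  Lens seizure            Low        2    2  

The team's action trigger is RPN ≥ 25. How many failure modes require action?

8

RPN = Severity × Occurrence × Detection:
  FM01: 6 × 7 × 4 = 168
  FM02: 1 × 7 × 4 = 28
  FM03: 1 × 3 × 8 = 24
  FM04: 6 × 5 × 2 = 60
  FM05: 9 × 4 × 9 = 324
  FM06: 6 × 10 × 2 = 120
  FM07: 9 × 7 × 9 = 567
  FM08: 9 × 3 × 8 = 216
  FM09: 3 × 4 × 9 = 108
  FM10: 3 × 2 × 2 = 12
Modes with RPN ≥ 25: FM01 (168), FM02 (28), FM04 (60), FM05 (324), FM06 (120), FM07 (567), FM08 (216), FM09 (108) → 8.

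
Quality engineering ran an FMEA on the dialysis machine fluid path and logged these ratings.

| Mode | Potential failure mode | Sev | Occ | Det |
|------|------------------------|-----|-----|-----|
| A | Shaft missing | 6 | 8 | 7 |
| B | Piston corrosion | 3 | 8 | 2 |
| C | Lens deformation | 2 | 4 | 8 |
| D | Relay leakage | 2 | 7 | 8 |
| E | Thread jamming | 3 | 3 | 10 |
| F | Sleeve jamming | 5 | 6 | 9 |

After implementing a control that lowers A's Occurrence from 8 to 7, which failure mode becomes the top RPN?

RPN = Severity × Occurrence × Detection:
  A: 6 × 8 × 7 = 336
  B: 3 × 8 × 2 = 48
  C: 2 × 4 × 8 = 64
  D: 2 × 7 × 8 = 112
  E: 3 × 3 × 10 = 90
  F: 5 × 6 × 9 = 270
After action: A → 6 × 7 × 7 = 294.
Revised RPNs: A=294, F=270, D=112, E=90, C=64, B=48.
Highest is now A (294).

A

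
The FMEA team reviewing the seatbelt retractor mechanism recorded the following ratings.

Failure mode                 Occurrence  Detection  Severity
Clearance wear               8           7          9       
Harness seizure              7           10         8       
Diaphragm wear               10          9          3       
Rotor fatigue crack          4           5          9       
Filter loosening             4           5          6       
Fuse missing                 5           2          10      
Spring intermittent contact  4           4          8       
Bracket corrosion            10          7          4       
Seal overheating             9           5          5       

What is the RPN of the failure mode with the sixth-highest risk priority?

180

RPN = Severity × Occurrence × Detection:
  Clearance wear: 9 × 8 × 7 = 504
  Harness seizure: 8 × 7 × 10 = 560
  Diaphragm wear: 3 × 10 × 9 = 270
  Rotor fatigue crack: 9 × 4 × 5 = 180
  Filter loosening: 6 × 4 × 5 = 120
  Fuse missing: 10 × 5 × 2 = 100
  Spring intermittent contact: 8 × 4 × 4 = 128
  Bracket corrosion: 4 × 10 × 7 = 280
  Seal overheating: 5 × 9 × 5 = 225
Sorted descending: 560, 504, 280, 270, 225, 180, 128, 120, 100.
The sixth-highest RPN is 180 (Rotor fatigue crack).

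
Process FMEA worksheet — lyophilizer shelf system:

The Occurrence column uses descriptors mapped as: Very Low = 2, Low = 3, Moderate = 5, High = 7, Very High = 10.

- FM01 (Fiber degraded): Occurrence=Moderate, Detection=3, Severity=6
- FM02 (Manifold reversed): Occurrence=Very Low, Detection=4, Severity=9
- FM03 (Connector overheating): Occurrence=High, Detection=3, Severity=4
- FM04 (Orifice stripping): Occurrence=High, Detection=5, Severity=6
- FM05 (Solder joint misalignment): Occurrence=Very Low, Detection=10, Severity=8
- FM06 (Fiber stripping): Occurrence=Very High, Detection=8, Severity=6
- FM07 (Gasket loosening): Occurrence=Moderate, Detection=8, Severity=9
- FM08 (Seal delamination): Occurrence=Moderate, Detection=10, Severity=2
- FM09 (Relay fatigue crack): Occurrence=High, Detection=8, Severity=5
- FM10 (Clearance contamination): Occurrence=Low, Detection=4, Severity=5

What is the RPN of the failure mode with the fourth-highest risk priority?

RPN = Severity × Occurrence × Detection:
  FM01: 6 × 5 × 3 = 90
  FM02: 9 × 2 × 4 = 72
  FM03: 4 × 7 × 3 = 84
  FM04: 6 × 7 × 5 = 210
  FM05: 8 × 2 × 10 = 160
  FM06: 6 × 10 × 8 = 480
  FM07: 9 × 5 × 8 = 360
  FM08: 2 × 5 × 10 = 100
  FM09: 5 × 7 × 8 = 280
  FM10: 5 × 3 × 4 = 60
Sorted descending: 480, 360, 280, 210, 160, 100, 90, 84, 72, 60.
The fourth-highest RPN is 210 (FM04).

210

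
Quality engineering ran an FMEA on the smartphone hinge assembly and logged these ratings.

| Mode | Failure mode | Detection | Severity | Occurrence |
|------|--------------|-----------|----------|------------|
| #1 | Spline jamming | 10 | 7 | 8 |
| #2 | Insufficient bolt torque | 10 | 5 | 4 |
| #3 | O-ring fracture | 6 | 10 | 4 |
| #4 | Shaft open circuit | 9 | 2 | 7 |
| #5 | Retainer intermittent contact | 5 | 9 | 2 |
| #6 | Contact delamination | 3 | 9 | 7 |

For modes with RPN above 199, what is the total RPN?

RPN = Severity × Occurrence × Detection:
  #1: 7 × 8 × 10 = 560
  #2: 5 × 4 × 10 = 200
  #3: 10 × 4 × 6 = 240
  #4: 2 × 7 × 9 = 126
  #5: 9 × 2 × 5 = 90
  #6: 9 × 7 × 3 = 189
RPN > 199: #1 (560), #2 (200), #3 (240).
Sum: 560 + 200 + 240 = 1000.

1000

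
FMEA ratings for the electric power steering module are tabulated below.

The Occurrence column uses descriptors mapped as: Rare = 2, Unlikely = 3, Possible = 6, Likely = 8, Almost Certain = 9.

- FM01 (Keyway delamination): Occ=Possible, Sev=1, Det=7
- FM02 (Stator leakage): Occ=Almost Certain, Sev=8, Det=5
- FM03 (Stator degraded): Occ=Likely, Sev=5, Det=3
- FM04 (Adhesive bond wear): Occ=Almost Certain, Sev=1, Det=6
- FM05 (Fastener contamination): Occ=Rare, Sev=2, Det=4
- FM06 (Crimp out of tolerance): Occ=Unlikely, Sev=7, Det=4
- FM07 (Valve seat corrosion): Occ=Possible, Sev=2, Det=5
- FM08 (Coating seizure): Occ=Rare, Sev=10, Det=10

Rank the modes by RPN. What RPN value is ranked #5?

60

RPN = Severity × Occurrence × Detection:
  FM01: 1 × 6 × 7 = 42
  FM02: 8 × 9 × 5 = 360
  FM03: 5 × 8 × 3 = 120
  FM04: 1 × 9 × 6 = 54
  FM05: 2 × 2 × 4 = 16
  FM06: 7 × 3 × 4 = 84
  FM07: 2 × 6 × 5 = 60
  FM08: 10 × 2 × 10 = 200
Sorted descending: 360, 200, 120, 84, 60, 54, 42, 16.
The fifth-highest RPN is 60 (FM07).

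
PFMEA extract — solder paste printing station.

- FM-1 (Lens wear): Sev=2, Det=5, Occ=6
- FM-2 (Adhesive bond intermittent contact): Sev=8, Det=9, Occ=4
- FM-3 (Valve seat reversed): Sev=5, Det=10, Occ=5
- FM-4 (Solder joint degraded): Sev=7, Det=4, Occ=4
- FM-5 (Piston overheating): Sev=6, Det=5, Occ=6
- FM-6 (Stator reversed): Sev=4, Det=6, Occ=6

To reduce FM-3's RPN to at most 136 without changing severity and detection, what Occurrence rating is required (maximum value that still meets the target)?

FM-3: S=5, O=5, D=10 → current RPN = 250.
Fixed product = 50. Need 50 × O ≤ 136, so O ≤ 136/50 = 2.72.
Maximum integer Occurrence rating = 2 (gives RPN 100; O=3 would give 150 > 136).

2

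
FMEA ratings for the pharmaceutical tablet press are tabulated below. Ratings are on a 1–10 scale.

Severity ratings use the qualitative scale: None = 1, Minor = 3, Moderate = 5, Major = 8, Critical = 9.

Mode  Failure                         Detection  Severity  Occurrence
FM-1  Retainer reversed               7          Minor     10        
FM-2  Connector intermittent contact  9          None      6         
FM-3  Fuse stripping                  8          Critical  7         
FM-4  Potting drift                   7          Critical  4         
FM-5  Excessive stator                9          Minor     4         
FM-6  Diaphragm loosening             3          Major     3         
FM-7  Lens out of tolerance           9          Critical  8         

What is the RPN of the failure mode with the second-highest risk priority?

RPN = Severity × Occurrence × Detection:
  FM-1: 3 × 10 × 7 = 210
  FM-2: 1 × 6 × 9 = 54
  FM-3: 9 × 7 × 8 = 504
  FM-4: 9 × 4 × 7 = 252
  FM-5: 3 × 4 × 9 = 108
  FM-6: 8 × 3 × 3 = 72
  FM-7: 9 × 8 × 9 = 648
Sorted descending: 648, 504, 252, 210, 108, 72, 54.
The second-highest RPN is 504 (FM-3).

504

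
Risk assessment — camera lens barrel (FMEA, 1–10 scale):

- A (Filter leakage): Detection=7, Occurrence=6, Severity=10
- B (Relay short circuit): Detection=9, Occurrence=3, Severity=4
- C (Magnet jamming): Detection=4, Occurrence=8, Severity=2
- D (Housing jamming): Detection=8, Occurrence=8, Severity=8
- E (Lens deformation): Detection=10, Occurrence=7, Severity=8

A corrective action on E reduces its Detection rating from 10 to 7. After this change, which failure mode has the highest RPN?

D

RPN = Severity × Occurrence × Detection:
  A: 10 × 6 × 7 = 420
  B: 4 × 3 × 9 = 108
  C: 2 × 8 × 4 = 64
  D: 8 × 8 × 8 = 512
  E: 8 × 7 × 10 = 560
After action: E → 8 × 7 × 7 = 392.
Revised RPNs: D=512, A=420, E=392, B=108, C=64.
Highest is now D (512).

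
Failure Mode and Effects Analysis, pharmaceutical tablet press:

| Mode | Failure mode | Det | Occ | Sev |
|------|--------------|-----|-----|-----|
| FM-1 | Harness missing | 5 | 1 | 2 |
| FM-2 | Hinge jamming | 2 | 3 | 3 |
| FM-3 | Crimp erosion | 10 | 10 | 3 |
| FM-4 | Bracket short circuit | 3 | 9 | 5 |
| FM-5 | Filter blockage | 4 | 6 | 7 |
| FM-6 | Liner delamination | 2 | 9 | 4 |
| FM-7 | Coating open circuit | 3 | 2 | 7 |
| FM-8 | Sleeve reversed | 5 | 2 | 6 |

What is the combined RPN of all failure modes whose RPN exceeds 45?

735

RPN = Severity × Occurrence × Detection:
  FM-1: 2 × 1 × 5 = 10
  FM-2: 3 × 3 × 2 = 18
  FM-3: 3 × 10 × 10 = 300
  FM-4: 5 × 9 × 3 = 135
  FM-5: 7 × 6 × 4 = 168
  FM-6: 4 × 9 × 2 = 72
  FM-7: 7 × 2 × 3 = 42
  FM-8: 6 × 2 × 5 = 60
RPN > 45: FM-3 (300), FM-4 (135), FM-5 (168), FM-6 (72), FM-8 (60).
Sum: 300 + 135 + 168 + 72 + 60 = 735.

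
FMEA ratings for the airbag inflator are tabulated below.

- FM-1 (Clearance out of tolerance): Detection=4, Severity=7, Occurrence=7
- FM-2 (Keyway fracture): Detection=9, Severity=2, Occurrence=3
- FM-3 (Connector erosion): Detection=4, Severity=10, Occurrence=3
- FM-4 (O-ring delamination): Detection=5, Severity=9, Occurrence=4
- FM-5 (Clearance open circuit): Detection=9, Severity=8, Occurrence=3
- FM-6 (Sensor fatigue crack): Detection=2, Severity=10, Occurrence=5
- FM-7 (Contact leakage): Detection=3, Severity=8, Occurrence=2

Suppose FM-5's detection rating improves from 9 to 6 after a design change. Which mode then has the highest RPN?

FM-1

RPN = Severity × Occurrence × Detection:
  FM-1: 7 × 7 × 4 = 196
  FM-2: 2 × 3 × 9 = 54
  FM-3: 10 × 3 × 4 = 120
  FM-4: 9 × 4 × 5 = 180
  FM-5: 8 × 3 × 9 = 216
  FM-6: 10 × 5 × 2 = 100
  FM-7: 8 × 2 × 3 = 48
After action: FM-5 → 8 × 3 × 6 = 144.
Revised RPNs: FM-1=196, FM-4=180, FM-5=144, FM-3=120, FM-6=100, FM-2=54, FM-7=48.
Highest is now FM-1 (196).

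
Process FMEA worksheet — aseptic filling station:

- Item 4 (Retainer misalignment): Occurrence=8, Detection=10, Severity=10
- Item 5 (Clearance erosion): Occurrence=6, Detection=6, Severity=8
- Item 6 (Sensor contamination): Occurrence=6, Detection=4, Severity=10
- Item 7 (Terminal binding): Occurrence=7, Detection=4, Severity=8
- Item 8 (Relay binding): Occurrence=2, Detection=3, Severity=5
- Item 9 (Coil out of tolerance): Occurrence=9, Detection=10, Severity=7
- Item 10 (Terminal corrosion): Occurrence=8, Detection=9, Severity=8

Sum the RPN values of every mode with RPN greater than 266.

RPN = Severity × Occurrence × Detection:
  Item 4: 10 × 8 × 10 = 800
  Item 5: 8 × 6 × 6 = 288
  Item 6: 10 × 6 × 4 = 240
  Item 7: 8 × 7 × 4 = 224
  Item 8: 5 × 2 × 3 = 30
  Item 9: 7 × 9 × 10 = 630
  Item 10: 8 × 8 × 9 = 576
RPN > 266: Item 4 (800), Item 5 (288), Item 9 (630), Item 10 (576).
Sum: 800 + 288 + 630 + 576 = 2294.

2294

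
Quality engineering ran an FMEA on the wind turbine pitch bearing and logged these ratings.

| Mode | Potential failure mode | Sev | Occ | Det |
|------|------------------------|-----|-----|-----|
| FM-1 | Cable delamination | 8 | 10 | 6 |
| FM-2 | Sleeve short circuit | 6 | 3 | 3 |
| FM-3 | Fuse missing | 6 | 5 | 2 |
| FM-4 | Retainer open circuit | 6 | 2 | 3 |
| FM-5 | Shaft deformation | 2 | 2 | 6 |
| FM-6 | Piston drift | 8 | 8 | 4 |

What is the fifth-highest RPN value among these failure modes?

RPN = Severity × Occurrence × Detection:
  FM-1: 8 × 10 × 6 = 480
  FM-2: 6 × 3 × 3 = 54
  FM-3: 6 × 5 × 2 = 60
  FM-4: 6 × 2 × 3 = 36
  FM-5: 2 × 2 × 6 = 24
  FM-6: 8 × 8 × 4 = 256
Sorted descending: 480, 256, 60, 54, 36, 24.
The fifth-highest RPN is 36 (FM-4).

36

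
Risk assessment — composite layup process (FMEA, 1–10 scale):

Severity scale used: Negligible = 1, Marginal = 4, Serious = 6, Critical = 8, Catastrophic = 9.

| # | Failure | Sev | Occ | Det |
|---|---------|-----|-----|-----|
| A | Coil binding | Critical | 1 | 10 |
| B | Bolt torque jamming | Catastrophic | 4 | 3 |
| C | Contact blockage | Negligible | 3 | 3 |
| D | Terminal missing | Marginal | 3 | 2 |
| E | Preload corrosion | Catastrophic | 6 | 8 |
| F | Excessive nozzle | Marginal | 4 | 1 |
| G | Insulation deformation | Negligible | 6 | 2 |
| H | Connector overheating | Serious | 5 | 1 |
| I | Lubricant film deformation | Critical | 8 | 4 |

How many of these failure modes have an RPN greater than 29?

5

RPN = Severity × Occurrence × Detection:
  A: 8 × 1 × 10 = 80
  B: 9 × 4 × 3 = 108
  C: 1 × 3 × 3 = 9
  D: 4 × 3 × 2 = 24
  E: 9 × 6 × 8 = 432
  F: 4 × 4 × 1 = 16
  G: 1 × 6 × 2 = 12
  H: 6 × 5 × 1 = 30
  I: 8 × 8 × 4 = 256
Modes with RPN > 29: A (80), B (108), E (432), H (30), I (256) → 5.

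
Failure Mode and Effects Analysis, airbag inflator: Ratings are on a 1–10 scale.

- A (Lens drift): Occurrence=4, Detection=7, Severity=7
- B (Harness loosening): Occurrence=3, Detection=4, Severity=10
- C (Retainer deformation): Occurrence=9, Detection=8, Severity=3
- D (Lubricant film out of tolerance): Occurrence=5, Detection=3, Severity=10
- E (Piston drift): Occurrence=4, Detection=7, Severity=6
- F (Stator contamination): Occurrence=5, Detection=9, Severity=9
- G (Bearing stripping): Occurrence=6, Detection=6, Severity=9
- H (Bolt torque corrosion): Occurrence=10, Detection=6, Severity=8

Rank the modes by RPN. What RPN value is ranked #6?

168

RPN = Severity × Occurrence × Detection:
  A: 7 × 4 × 7 = 196
  B: 10 × 3 × 4 = 120
  C: 3 × 9 × 8 = 216
  D: 10 × 5 × 3 = 150
  E: 6 × 4 × 7 = 168
  F: 9 × 5 × 9 = 405
  G: 9 × 6 × 6 = 324
  H: 8 × 10 × 6 = 480
Sorted descending: 480, 405, 324, 216, 196, 168, 150, 120.
The sixth-highest RPN is 168 (E).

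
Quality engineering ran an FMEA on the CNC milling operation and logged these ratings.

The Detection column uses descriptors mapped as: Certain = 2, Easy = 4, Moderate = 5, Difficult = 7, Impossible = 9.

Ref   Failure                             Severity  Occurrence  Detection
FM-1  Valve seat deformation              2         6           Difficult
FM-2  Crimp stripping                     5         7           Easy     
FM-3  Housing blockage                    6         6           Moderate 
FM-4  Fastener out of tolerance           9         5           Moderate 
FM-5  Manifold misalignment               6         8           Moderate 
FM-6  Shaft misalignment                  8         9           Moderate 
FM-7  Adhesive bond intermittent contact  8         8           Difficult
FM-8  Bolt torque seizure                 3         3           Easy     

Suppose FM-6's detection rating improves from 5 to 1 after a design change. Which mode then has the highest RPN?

FM-7

RPN = Severity × Occurrence × Detection:
  FM-1: 2 × 6 × 7 = 84
  FM-2: 5 × 7 × 4 = 140
  FM-3: 6 × 6 × 5 = 180
  FM-4: 9 × 5 × 5 = 225
  FM-5: 6 × 8 × 5 = 240
  FM-6: 8 × 9 × 5 = 360
  FM-7: 8 × 8 × 7 = 448
  FM-8: 3 × 3 × 4 = 36
After action: FM-6 → 8 × 9 × 1 = 72.
Revised RPNs: FM-7=448, FM-5=240, FM-4=225, FM-3=180, FM-2=140, FM-1=84, FM-6=72, FM-8=36.
Highest is now FM-7 (448).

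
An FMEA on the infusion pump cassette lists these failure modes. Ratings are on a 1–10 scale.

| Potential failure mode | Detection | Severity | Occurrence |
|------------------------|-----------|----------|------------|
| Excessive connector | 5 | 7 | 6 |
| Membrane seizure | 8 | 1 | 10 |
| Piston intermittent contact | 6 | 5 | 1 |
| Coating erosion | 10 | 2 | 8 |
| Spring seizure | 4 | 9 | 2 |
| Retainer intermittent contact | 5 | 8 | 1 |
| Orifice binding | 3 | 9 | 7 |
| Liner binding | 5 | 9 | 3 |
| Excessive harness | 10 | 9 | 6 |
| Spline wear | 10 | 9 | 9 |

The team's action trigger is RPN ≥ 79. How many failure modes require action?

7

RPN = Severity × Occurrence × Detection:
  Excessive connector: 7 × 6 × 5 = 210
  Membrane seizure: 1 × 10 × 8 = 80
  Piston intermittent contact: 5 × 1 × 6 = 30
  Coating erosion: 2 × 8 × 10 = 160
  Spring seizure: 9 × 2 × 4 = 72
  Retainer intermittent contact: 8 × 1 × 5 = 40
  Orifice binding: 9 × 7 × 3 = 189
  Liner binding: 9 × 3 × 5 = 135
  Excessive harness: 9 × 6 × 10 = 540
  Spline wear: 9 × 9 × 10 = 810
Modes with RPN ≥ 79: Excessive connector (210), Membrane seizure (80), Coating erosion (160), Orifice binding (189), Liner binding (135), Excessive harness (540), Spline wear (810) → 7.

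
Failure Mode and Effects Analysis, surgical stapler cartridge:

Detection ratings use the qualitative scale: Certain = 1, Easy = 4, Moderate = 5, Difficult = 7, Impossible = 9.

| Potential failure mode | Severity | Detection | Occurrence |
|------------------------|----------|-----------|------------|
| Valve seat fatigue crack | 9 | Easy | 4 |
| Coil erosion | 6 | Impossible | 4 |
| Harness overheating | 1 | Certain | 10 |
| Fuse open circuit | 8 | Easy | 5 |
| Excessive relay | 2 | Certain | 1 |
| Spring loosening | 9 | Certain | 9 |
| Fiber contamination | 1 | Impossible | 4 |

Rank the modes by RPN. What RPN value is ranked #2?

RPN = Severity × Occurrence × Detection:
  Valve seat fatigue crack: 9 × 4 × 4 = 144
  Coil erosion: 6 × 4 × 9 = 216
  Harness overheating: 1 × 10 × 1 = 10
  Fuse open circuit: 8 × 5 × 4 = 160
  Excessive relay: 2 × 1 × 1 = 2
  Spring loosening: 9 × 9 × 1 = 81
  Fiber contamination: 1 × 4 × 9 = 36
Sorted descending: 216, 160, 144, 81, 36, 10, 2.
The second-highest RPN is 160 (Fuse open circuit).

160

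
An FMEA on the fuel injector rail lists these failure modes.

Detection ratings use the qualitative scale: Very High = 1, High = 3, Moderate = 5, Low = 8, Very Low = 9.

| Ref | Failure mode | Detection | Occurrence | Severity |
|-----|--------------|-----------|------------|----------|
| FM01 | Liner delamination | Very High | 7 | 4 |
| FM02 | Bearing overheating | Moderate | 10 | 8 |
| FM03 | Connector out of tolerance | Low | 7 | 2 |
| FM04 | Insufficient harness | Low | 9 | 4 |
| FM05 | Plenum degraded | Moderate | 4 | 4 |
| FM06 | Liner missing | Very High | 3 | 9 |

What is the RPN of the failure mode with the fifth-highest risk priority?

RPN = Severity × Occurrence × Detection:
  FM01: 4 × 7 × 1 = 28
  FM02: 8 × 10 × 5 = 400
  FM03: 2 × 7 × 8 = 112
  FM04: 4 × 9 × 8 = 288
  FM05: 4 × 4 × 5 = 80
  FM06: 9 × 3 × 1 = 27
Sorted descending: 400, 288, 112, 80, 28, 27.
The fifth-highest RPN is 28 (FM01).

28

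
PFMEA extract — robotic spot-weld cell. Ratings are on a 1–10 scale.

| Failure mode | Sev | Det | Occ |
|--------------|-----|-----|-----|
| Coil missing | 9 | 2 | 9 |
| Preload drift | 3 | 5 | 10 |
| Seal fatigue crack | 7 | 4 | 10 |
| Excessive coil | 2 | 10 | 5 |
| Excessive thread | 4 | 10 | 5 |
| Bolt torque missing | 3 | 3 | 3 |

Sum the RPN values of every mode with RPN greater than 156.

642

RPN = Severity × Occurrence × Detection:
  Coil missing: 9 × 9 × 2 = 162
  Preload drift: 3 × 10 × 5 = 150
  Seal fatigue crack: 7 × 10 × 4 = 280
  Excessive coil: 2 × 5 × 10 = 100
  Excessive thread: 4 × 5 × 10 = 200
  Bolt torque missing: 3 × 3 × 3 = 27
RPN > 156: Coil missing (162), Seal fatigue crack (280), Excessive thread (200).
Sum: 162 + 280 + 200 = 642.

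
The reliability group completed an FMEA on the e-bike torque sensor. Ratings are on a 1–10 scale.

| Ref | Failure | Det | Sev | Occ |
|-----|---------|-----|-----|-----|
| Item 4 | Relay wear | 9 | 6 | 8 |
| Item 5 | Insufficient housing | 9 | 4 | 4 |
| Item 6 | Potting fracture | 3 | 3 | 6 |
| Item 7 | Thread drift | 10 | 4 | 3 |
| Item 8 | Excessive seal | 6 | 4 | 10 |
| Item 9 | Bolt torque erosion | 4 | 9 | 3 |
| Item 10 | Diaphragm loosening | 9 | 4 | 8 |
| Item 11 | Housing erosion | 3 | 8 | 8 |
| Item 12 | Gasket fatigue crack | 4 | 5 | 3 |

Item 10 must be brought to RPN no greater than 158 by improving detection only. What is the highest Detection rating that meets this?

4

Item 10: S=4, O=8, D=9 → current RPN = 288.
Fixed product = 32. Need 32 × D ≤ 158, so D ≤ 158/32 = 4.94.
Maximum integer Detection rating = 4 (gives RPN 128; D=5 would give 160 > 158).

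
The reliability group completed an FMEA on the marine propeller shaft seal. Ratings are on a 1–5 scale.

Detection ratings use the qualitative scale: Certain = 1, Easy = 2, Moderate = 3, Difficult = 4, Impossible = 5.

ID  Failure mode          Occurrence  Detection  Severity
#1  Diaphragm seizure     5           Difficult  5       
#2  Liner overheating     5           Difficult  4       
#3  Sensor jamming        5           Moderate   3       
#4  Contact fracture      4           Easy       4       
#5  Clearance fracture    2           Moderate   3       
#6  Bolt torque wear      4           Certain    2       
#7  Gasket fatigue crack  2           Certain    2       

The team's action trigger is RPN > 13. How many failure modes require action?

RPN = Severity × Occurrence × Detection:
  #1: 5 × 5 × 4 = 100
  #2: 4 × 5 × 4 = 80
  #3: 3 × 5 × 3 = 45
  #4: 4 × 4 × 2 = 32
  #5: 3 × 2 × 3 = 18
  #6: 2 × 4 × 1 = 8
  #7: 2 × 2 × 1 = 4
Modes with RPN > 13: #1 (100), #2 (80), #3 (45), #4 (32), #5 (18) → 5.

5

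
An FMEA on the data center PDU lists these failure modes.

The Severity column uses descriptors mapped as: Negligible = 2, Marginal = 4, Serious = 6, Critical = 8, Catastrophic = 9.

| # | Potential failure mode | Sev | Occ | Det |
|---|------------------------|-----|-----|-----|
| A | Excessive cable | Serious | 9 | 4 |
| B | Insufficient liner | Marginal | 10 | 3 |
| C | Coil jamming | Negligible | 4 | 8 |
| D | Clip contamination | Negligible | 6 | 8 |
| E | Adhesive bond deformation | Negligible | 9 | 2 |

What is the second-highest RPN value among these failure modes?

120

RPN = Severity × Occurrence × Detection:
  A: 6 × 9 × 4 = 216
  B: 4 × 10 × 3 = 120
  C: 2 × 4 × 8 = 64
  D: 2 × 6 × 8 = 96
  E: 2 × 9 × 2 = 36
Sorted descending: 216, 120, 96, 64, 36.
The second-highest RPN is 120 (B).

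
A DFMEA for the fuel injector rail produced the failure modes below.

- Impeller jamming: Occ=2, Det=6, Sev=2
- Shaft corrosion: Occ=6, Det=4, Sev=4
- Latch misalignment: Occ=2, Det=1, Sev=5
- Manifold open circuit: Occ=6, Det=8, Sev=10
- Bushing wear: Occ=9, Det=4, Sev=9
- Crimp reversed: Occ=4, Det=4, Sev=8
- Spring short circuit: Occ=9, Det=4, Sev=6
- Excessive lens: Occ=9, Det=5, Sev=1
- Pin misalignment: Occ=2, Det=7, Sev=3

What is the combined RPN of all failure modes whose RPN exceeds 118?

RPN = Severity × Occurrence × Detection:
  Impeller jamming: 2 × 2 × 6 = 24
  Shaft corrosion: 4 × 6 × 4 = 96
  Latch misalignment: 5 × 2 × 1 = 10
  Manifold open circuit: 10 × 6 × 8 = 480
  Bushing wear: 9 × 9 × 4 = 324
  Crimp reversed: 8 × 4 × 4 = 128
  Spring short circuit: 6 × 9 × 4 = 216
  Excessive lens: 1 × 9 × 5 = 45
  Pin misalignment: 3 × 2 × 7 = 42
RPN > 118: Manifold open circuit (480), Bushing wear (324), Crimp reversed (128), Spring short circuit (216).
Sum: 480 + 324 + 128 + 216 = 1148.

1148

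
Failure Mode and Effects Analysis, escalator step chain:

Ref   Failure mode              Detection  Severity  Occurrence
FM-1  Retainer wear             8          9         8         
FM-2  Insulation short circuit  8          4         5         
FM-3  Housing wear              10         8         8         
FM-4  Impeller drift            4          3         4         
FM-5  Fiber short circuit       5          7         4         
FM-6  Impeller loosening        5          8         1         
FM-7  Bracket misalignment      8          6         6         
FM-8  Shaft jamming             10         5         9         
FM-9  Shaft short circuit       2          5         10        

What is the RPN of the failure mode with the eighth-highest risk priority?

48

RPN = Severity × Occurrence × Detection:
  FM-1: 9 × 8 × 8 = 576
  FM-2: 4 × 5 × 8 = 160
  FM-3: 8 × 8 × 10 = 640
  FM-4: 3 × 4 × 4 = 48
  FM-5: 7 × 4 × 5 = 140
  FM-6: 8 × 1 × 5 = 40
  FM-7: 6 × 6 × 8 = 288
  FM-8: 5 × 9 × 10 = 450
  FM-9: 5 × 10 × 2 = 100
Sorted descending: 640, 576, 450, 288, 160, 140, 100, 48, 40.
The eighth-highest RPN is 48 (FM-4).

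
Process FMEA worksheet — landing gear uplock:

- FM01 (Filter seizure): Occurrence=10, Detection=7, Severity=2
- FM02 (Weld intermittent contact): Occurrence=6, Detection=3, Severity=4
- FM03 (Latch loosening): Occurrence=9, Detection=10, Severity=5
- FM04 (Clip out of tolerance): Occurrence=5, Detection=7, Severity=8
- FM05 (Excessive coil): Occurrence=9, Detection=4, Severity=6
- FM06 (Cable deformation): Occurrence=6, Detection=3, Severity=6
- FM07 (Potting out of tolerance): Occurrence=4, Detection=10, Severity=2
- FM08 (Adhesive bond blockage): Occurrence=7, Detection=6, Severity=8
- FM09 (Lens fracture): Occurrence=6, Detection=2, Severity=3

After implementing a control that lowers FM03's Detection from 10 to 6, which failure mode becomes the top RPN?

FM08

RPN = Severity × Occurrence × Detection:
  FM01: 2 × 10 × 7 = 140
  FM02: 4 × 6 × 3 = 72
  FM03: 5 × 9 × 10 = 450
  FM04: 8 × 5 × 7 = 280
  FM05: 6 × 9 × 4 = 216
  FM06: 6 × 6 × 3 = 108
  FM07: 2 × 4 × 10 = 80
  FM08: 8 × 7 × 6 = 336
  FM09: 3 × 6 × 2 = 36
After action: FM03 → 5 × 9 × 6 = 270.
Revised RPNs: FM08=336, FM04=280, FM03=270, FM05=216, FM01=140, FM06=108, FM07=80, FM02=72, FM09=36.
Highest is now FM08 (336).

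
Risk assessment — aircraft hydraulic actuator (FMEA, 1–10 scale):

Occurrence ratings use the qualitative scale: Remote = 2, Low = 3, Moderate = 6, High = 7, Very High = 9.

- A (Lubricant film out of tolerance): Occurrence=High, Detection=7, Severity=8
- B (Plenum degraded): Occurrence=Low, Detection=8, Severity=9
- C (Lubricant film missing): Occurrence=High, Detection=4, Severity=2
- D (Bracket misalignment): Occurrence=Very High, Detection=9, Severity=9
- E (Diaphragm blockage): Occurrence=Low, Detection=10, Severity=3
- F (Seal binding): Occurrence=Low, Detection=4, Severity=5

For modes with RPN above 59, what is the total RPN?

RPN = Severity × Occurrence × Detection:
  A: 8 × 7 × 7 = 392
  B: 9 × 3 × 8 = 216
  C: 2 × 7 × 4 = 56
  D: 9 × 9 × 9 = 729
  E: 3 × 3 × 10 = 90
  F: 5 × 3 × 4 = 60
RPN > 59: A (392), B (216), D (729), E (90), F (60).
Sum: 392 + 216 + 729 + 90 + 60 = 1487.

1487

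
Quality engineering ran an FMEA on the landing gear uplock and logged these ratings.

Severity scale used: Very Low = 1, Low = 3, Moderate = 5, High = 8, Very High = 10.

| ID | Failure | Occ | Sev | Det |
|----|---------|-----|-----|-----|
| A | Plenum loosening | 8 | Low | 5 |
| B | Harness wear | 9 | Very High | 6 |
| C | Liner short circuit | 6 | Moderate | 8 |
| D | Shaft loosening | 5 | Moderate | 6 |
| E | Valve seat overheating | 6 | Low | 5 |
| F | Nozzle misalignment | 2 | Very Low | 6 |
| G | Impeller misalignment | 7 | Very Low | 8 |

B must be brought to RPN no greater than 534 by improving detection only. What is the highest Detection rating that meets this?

B: S=10, O=9, D=6 → current RPN = 540.
Fixed product = 90. Need 90 × D ≤ 534, so D ≤ 534/90 = 5.93.
Maximum integer Detection rating = 5 (gives RPN 450; D=6 would give 540 > 534).

5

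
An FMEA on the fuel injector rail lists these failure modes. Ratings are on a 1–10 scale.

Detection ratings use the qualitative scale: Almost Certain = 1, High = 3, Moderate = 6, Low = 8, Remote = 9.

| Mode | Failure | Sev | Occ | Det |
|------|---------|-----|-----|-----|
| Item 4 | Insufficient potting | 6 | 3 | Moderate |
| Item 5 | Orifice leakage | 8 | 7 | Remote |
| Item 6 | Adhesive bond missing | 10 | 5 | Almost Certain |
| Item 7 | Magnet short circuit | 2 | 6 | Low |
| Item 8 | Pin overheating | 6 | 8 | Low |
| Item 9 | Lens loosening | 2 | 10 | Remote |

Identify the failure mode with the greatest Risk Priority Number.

RPN = Severity × Occurrence × Detection:
  Item 4: 6 × 3 × 6 = 108
  Item 5: 8 × 7 × 9 = 504
  Item 6: 10 × 5 × 1 = 50
  Item 7: 2 × 6 × 8 = 96
  Item 8: 6 × 8 × 8 = 384
  Item 9: 2 × 10 × 9 = 180
Highest RPN is 504 → Item 5.

Item 5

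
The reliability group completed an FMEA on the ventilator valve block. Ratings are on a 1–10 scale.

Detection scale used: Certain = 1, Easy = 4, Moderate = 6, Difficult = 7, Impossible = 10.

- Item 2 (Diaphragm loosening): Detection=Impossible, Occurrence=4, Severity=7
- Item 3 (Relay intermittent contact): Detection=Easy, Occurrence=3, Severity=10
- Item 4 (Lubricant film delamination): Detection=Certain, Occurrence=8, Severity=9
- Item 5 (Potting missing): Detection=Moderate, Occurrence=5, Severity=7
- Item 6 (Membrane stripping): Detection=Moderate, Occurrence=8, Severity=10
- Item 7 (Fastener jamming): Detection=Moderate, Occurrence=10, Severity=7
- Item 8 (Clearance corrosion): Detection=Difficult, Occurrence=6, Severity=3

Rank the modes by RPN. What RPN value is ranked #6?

120

RPN = Severity × Occurrence × Detection:
  Item 2: 7 × 4 × 10 = 280
  Item 3: 10 × 3 × 4 = 120
  Item 4: 9 × 8 × 1 = 72
  Item 5: 7 × 5 × 6 = 210
  Item 6: 10 × 8 × 6 = 480
  Item 7: 7 × 10 × 6 = 420
  Item 8: 3 × 6 × 7 = 126
Sorted descending: 480, 420, 280, 210, 126, 120, 72.
The sixth-highest RPN is 120 (Item 3).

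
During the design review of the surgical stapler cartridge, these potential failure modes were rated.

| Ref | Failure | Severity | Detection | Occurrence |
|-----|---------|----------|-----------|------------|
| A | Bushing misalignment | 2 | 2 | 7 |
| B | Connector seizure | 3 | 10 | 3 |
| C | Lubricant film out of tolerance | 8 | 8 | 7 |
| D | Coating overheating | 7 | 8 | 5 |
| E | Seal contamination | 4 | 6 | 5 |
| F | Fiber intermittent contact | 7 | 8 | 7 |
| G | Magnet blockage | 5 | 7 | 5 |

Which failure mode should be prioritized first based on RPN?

RPN = Severity × Occurrence × Detection:
  A: 2 × 7 × 2 = 28
  B: 3 × 3 × 10 = 90
  C: 8 × 7 × 8 = 448
  D: 7 × 5 × 8 = 280
  E: 4 × 5 × 6 = 120
  F: 7 × 7 × 8 = 392
  G: 5 × 5 × 7 = 175
Highest RPN is 448 → C.

C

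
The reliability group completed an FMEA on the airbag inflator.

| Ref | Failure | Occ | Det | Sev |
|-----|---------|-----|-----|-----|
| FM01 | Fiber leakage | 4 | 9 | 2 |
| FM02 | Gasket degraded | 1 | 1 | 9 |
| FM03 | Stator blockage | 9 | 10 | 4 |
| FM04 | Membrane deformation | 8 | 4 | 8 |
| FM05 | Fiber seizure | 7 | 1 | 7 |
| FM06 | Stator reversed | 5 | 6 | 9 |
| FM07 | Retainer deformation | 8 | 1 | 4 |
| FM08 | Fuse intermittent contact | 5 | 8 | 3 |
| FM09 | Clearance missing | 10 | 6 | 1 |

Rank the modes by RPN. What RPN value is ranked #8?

RPN = Severity × Occurrence × Detection:
  FM01: 2 × 4 × 9 = 72
  FM02: 9 × 1 × 1 = 9
  FM03: 4 × 9 × 10 = 360
  FM04: 8 × 8 × 4 = 256
  FM05: 7 × 7 × 1 = 49
  FM06: 9 × 5 × 6 = 270
  FM07: 4 × 8 × 1 = 32
  FM08: 3 × 5 × 8 = 120
  FM09: 1 × 10 × 6 = 60
Sorted descending: 360, 270, 256, 120, 72, 60, 49, 32, 9.
The eighth-highest RPN is 32 (FM07).

32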